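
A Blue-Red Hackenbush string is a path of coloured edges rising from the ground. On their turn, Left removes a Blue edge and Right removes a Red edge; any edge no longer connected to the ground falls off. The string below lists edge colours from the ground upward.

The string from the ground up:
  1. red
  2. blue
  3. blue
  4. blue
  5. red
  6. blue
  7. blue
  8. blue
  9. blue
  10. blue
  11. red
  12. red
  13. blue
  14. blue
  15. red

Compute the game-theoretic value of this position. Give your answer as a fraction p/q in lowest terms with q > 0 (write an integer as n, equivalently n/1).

Recurse on prefixes of the 15-edge string red blue blue blue red blue blue blue blue blue red red blue blue red:
value_1 [r]  L=[—]  R=[0]  = -1
value_2 [rb]  L=[-1]  R=[0]  = -1/2
value_3 [rbb]  L=[-1 -1/2]  R=[0]  = -1/4
value_4 [rbbb]  L=[-1 -1/2 -1/4]  R=[0]  = -1/8
value_5 [rbbbr]  L=[-1 -1/2 -1/4]  R=[-1/8 0]  = -3/16
value_6 [rbbbrb]  L=[-1 -1/2 -1/4 -3/16]  R=[-1/8 0]  = -5/32
value_7 [rbbbrbb]  L=[-1 -1/2 -1/4 -3/16 -5/32]  R=[-1/8 0]  = -9/64
value_8 [rbbbrbbb]  L=[-1 -1/2 -1/4 -3/16 -5/32 -9/64]  R=[-1/8 0]  = -17/128
value_9 [rbbbrbbbb]  L=[-1 -1/2 -1/4 -3/16 -5/32 -9/64 -17/128]  R=[-1/8 0]  = -33/256
value_10 [rbbbrbbbbb]  L=[-1 -1/2 -1/4 -3/16 -5/32 -9/64 -17/128 -33/256]  R=[-1/8 0]  = -65/512
value_11 [rbbbrbbbbbr]  L=[-1 -1/2 -1/4 -3/16 -5/32 -9/64 -17/128 -33/256]  R=[-65/512 -1/8 0]  = -131/1024
value_12 [rbbbrbbbbbrr]  L=[-1 -1/2 -1/4 -3/16 -5/32 -9/64 -17/128 -33/256]  R=[-131/1024 -65/512 -1/8 0]  = -263/2048
value_13 [rbbbrbbbbbrrb]  L=[-1 -1/2 -1/4 -3/16 -5/32 -9/64 -17/128 -33/256 -263/2048]  R=[-131/1024 -65/512 -1/8 0]  = -525/4096
value_14 [rbbbrbbbbbrrbb]  L=[-1 -1/2 -1/4 -3/16 -5/32 -9/64 -17/128 -33/256 -263/2048 -525/4096]  R=[-131/1024 -65/512 -1/8 0]  = -1049/8192
value_15 [rbbbrbbbbbrrbbr]  L=[-1 -1/2 -1/4 -3/16 -5/32 -9/64 -17/128 -33/256 -263/2048 -525/4096]  R=[-1049/8192 -131/1024 -65/512 -1/8 0]  = -2099/16384

-2099/16384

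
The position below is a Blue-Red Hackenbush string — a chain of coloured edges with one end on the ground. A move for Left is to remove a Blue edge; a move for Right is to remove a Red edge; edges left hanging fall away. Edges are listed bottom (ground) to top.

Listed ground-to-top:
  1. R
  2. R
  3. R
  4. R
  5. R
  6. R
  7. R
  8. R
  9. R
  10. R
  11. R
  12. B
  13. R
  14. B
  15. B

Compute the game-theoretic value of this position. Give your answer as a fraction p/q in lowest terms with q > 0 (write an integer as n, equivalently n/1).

edge 1 of 15 (R): {  | 0 } so -1
edge 2 of 15 (R): {  | -1 0 } so -2
edge 3 of 15 (R): {  | -2 -1 0 } so -3
edge 4 of 15 (R): {  | -3 -2 -1 0 } so -4
edge 5 of 15 (R): {  | -4 -3 -2 -1 0 } so -5
edge 6 of 15 (R): {  | -5 -4 -3 -2 -1 0 } so -6
edge 7 of 15 (R): {  | -6 -5 -4 -3 -2 -1 0 } so -7
edge 8 of 15 (R): {  | -7 -6 -5 -4 -3 -2 -1 0 } so -8
edge 9 of 15 (R): {  | -8 -7 -6 -5 -4 -3 -2 -1 0 } so -9
edge 10 of 15 (R): {  | -9 -8 -7 -6 -5 -4 -3 -2 -1 0 } so -10
edge 11 of 15 (R): {  | -10 -9 -8 -7 -6 -5 -4 -3 -2 -1 0 } so -11
edge 12 of 15 (B): { -11 | -10 -9 -8 -7 -6 -5 -4 -3 -2 -1 0 } so -21/2
edge 13 of 15 (R): { -11 | -21/2 -10 -9 -8 -7 -6 -5 -4 -3 -2 -1 0 } so -43/4
edge 14 of 15 (B): { -11 -43/4 | -21/2 -10 -9 -8 -7 -6 -5 -4 -3 -2 -1 0 } so -85/8
edge 15 of 15 (B): { -11 -43/4 -85/8 | -21/2 -10 -9 -8 -7 -6 -5 -4 -3 -2 -1 0 } so -169/16

-169/16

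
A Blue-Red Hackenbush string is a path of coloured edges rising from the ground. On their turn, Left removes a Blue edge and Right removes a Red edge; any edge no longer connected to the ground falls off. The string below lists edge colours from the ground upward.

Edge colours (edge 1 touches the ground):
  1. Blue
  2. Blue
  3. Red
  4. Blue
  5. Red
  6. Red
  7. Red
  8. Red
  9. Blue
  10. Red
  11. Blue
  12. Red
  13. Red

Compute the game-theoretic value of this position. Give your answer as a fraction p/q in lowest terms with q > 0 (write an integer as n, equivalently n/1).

Prefix values for Blue Blue Red Blue Red Red Red Red Blue Red Blue Red Red via {L|R} + simplicity:
1 of 13 · B · max L 0 · min R +∞ → 1
2 of 13 · BB · max L 1 · min R +∞ → 2
3 of 13 · BBR · max L 1 · min R 2 → 3/2
4 of 13 · BBRB · max L 3/2 · min R 2 → 7/4
5 of 13 · BBRBR · max L 3/2 · min R 7/4 → 13/8
6 of 13 · BBRBRR · max L 3/2 · min R 13/8 → 25/16
7 of 13 · BBRBRRR · max L 3/2 · min R 25/16 → 49/32
8 of 13 · BBRBRRRR · max L 3/2 · min R 49/32 → 97/64
9 of 13 · BBRBRRRRB · max L 97/64 · min R 49/32 → 195/128
10 of 13 · BBRBRRRRBR · max L 97/64 · min R 195/128 → 389/256
11 of 13 · BBRBRRRRBRB · max L 389/256 · min R 195/128 → 779/512
12 of 13 · BBRBRRRRBRBR · max L 389/256 · min R 779/512 → 1557/1024
13 of 13 · BBRBRRRRBRBRR · max L 389/256 · min R 1557/1024 → 3113/2048

3113/2048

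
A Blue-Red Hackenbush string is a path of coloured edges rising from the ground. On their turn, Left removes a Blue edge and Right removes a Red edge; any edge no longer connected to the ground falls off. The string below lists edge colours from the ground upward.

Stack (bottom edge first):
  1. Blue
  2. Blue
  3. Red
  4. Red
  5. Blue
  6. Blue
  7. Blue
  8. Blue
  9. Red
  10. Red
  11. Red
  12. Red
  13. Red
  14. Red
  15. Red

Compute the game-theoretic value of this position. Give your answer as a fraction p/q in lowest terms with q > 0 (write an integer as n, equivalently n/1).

12033/8192

Build val(s[:k]) for k = 1..15, string s = Blue Blue Red Red Blue Blue Blue Blue Red Red Red Red Red Red Red.
B: Left { 0 }, Right { · } → simplest 1
BB: Left { 0; 1 }, Right { · } → simplest 2
BBR: Left { 0; 1 }, Right { 2 } → simplest 3/2
BBRR: Left { 0; 1 }, Right { 3/2; 2 } → simplest 5/4
BBRRB: Left { 0; 1; 5/4 }, Right { 3/2; 2 } → simplest 11/8
BBRRBB: Left { 0; 1; 5/4; 11/8 }, Right { 3/2; 2 } → simplest 23/16
BBRRBBB: Left { 0; 1; 5/4; 11/8; 23/16 }, Right { 3/2; 2 } → simplest 47/32
BBRRBBBB: Left { 0; 1; 5/4; 11/8; 23/16; 47/32 }, Right { 3/2; 2 } → simplest 95/64
BBRRBBBBR: Left { 0; 1; 5/4; 11/8; 23/16; 47/32 }, Right { 95/64; 3/2; 2 } → simplest 189/128
BBRRBBBBRR: Left { 0; 1; 5/4; 11/8; 23/16; 47/32 }, Right { 189/128; 95/64; 3/2; 2 } → simplest 377/256
BBRRBBBBRRR: Left { 0; 1; 5/4; 11/8; 23/16; 47/32 }, Right { 377/256; 189/128; 95/64; 3/2; 2 } → simplest 753/512
BBRRBBBBRRRR: Left { 0; 1; 5/4; 11/8; 23/16; 47/32 }, Right { 753/512; 377/256; 189/128; 95/64; 3/2; 2 } → simplest 1505/1024
BBRRBBBBRRRRR: Left { 0; 1; 5/4; 11/8; 23/16; 47/32 }, Right { 1505/1024; 753/512; 377/256; 189/128; 95/64; 3/2; 2 } → simplest 3009/2048
BBRRBBBBRRRRRR: Left { 0; 1; 5/4; 11/8; 23/16; 47/32 }, Right { 3009/2048; 1505/1024; 753/512; 377/256; 189/128; 95/64; 3/2; 2 } → simplest 6017/4096
BBRRBBBBRRRRRRR: Left { 0; 1; 5/4; 11/8; 23/16; 47/32 }, Right { 6017/4096; 3009/2048; 1505/1024; 753/512; 377/256; 189/128; 95/64; 3/2; 2 } → simplest 12033/8192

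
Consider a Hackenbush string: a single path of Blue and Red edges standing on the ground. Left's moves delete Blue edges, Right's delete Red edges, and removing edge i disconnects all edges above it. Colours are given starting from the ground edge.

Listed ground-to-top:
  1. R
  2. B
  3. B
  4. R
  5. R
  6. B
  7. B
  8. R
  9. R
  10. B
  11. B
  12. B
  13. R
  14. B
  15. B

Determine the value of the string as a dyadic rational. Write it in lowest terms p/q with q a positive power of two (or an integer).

1 of 15 · R · max L −∞ · min R 0 gives -1
2 of 15 · RB · max L -1 · min R 0 gives -1/2
3 of 15 · RBB · max L -1/2 · min R 0 gives -1/4
4 of 15 · RBBR · max L -1/2 · min R -1/4 gives -3/8
5 of 15 · RBBRR · max L -1/2 · min R -3/8 gives -7/16
6 of 15 · RBBRRB · max L -7/16 · min R -3/8 gives -13/32
7 of 15 · RBBRRBB · max L -13/32 · min R -3/8 gives -25/64
8 of 15 · RBBRRBBR · max L -13/32 · min R -25/64 gives -51/128
9 of 15 · RBBRRBBRR · max L -13/32 · min R -51/128 gives -103/256
10 of 15 · RBBRRBBRRB · max L -103/256 · min R -51/128 gives -205/512
11 of 15 · RBBRRBBRRBB · max L -205/512 · min R -51/128 gives -409/1024
12 of 15 · RBBRRBBRRBBB · max L -409/1024 · min R -51/128 gives -817/2048
13 of 15 · RBBRRBBRRBBBR · max L -409/1024 · min R -817/2048 gives -1635/4096
14 of 15 · RBBRRBBRRBBBRB · max L -1635/4096 · min R -817/2048 gives -3269/8192
15 of 15 · RBBRRBBRRBBBRBB · max L -3269/8192 · min R -817/2048 gives -6537/16384

-6537/16384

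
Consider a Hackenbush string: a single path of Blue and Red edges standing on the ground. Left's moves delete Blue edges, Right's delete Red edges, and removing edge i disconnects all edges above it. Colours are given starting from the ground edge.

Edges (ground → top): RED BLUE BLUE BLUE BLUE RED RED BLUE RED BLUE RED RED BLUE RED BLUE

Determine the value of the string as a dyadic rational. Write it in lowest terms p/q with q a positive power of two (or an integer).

-1717/16384

Prefix values for RED BLUE BLUE BLUE BLUE RED RED BLUE RED BLUE RED RED BLUE RED BLUE via {L|R} + simplicity:
G(R) = { · | 0 } — -1
G(RB) = { -1 | 0 } — -1/2
G(RBB) = { -1, -1/2 | 0 } — -1/4
G(RBBB) = { -1, -1/2, -1/4 | 0 } — -1/8
G(RBBBB) = { -1, -1/2, -1/4, -1/8 | 0 } — -1/16
G(RBBBBR) = { -1, -1/2, -1/4, -1/8 | -1/16, 0 } — -3/32
G(RBBBBRR) = { -1, -1/2, -1/4, -1/8 | -3/32, -1/16, 0 } — -7/64
G(RBBBBRRB) = { -1, -1/2, -1/4, -1/8, -7/64 | -3/32, -1/16, 0 } — -13/128
G(RBBBBRRBR) = { -1, -1/2, -1/4, -1/8, -7/64 | -13/128, -3/32, -1/16, 0 } — -27/256
G(RBBBBRRBRB) = { -1, -1/2, -1/4, -1/8, -7/64, -27/256 | -13/128, -3/32, -1/16, 0 } — -53/512
G(RBBBBRRBRBR) = { -1, -1/2, -1/4, -1/8, -7/64, -27/256 | -53/512, -13/128, -3/32, -1/16, 0 } — -107/1024
G(RBBBBRRBRBRR) = { -1, -1/2, -1/4, -1/8, -7/64, -27/256 | -107/1024, -53/512, -13/128, -3/32, -1/16, 0 } — -215/2048
G(RBBBBRRBRBRRB) = { -1, -1/2, -1/4, -1/8, -7/64, -27/256, -215/2048 | -107/1024, -53/512, -13/128, -3/32, -1/16, 0 } — -429/4096
G(RBBBBRRBRBRRBR) = { -1, -1/2, -1/4, -1/8, -7/64, -27/256, -215/2048 | -429/4096, -107/1024, -53/512, -13/128, -3/32, -1/16, 0 } — -859/8192
G(RBBBBRRBRBRRBRB) = { -1, -1/2, -1/4, -1/8, -7/64, -27/256, -215/2048, -859/8192 | -429/4096, -107/1024, -53/512, -13/128, -3/32, -1/16, 0 } — -1717/16384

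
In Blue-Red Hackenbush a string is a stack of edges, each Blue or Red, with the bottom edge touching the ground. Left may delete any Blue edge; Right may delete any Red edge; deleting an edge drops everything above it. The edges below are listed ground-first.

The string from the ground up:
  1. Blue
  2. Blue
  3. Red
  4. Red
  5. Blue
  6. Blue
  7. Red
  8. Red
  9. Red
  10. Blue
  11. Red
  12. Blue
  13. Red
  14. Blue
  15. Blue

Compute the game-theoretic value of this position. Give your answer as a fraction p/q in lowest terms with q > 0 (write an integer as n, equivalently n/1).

Build value(s[:k]) for k = 1..15, string s = Blue Blue Red Red Blue Blue Red Red Red Blue Red Blue Red Blue Blue.
value_1 [B]  L=[0]  R=[∅]  ⇒ 1
value_2 [BB]  L=[0,1]  R=[∅]  ⇒ 2
value_3 [BBR]  L=[0,1]  R=[2]  ⇒ 3/2
value_4 [BBRR]  L=[0,1]  R=[3/2,2]  ⇒ 5/4
value_5 [BBRRB]  L=[0,1,5/4]  R=[3/2,2]  ⇒ 11/8
value_6 [BBRRBB]  L=[0,1,5/4,11/8]  R=[3/2,2]  ⇒ 23/16
value_7 [BBRRBBR]  L=[0,1,5/4,11/8]  R=[23/16,3/2,2]  ⇒ 45/32
value_8 [BBRRBBRR]  L=[0,1,5/4,11/8]  R=[45/32,23/16,3/2,2]  ⇒ 89/64
value_9 [BBRRBBRRR]  L=[0,1,5/4,11/8]  R=[89/64,45/32,23/16,3/2,2]  ⇒ 177/128
value_10 [BBRRBBRRRB]  L=[0,1,5/4,11/8,177/128]  R=[89/64,45/32,23/16,3/2,2]  ⇒ 355/256
value_11 [BBRRBBRRRBR]  L=[0,1,5/4,11/8,177/128]  R=[355/256,89/64,45/32,23/16,3/2,2]  ⇒ 709/512
value_12 [BBRRBBRRRBRB]  L=[0,1,5/4,11/8,177/128,709/512]  R=[355/256,89/64,45/32,23/16,3/2,2]  ⇒ 1419/1024
value_13 [BBRRBBRRRBRBR]  L=[0,1,5/4,11/8,177/128,709/512]  R=[1419/1024,355/256,89/64,45/32,23/16,3/2,2]  ⇒ 2837/2048
value_14 [BBRRBBRRRBRBRB]  L=[0,1,5/4,11/8,177/128,709/512,2837/2048]  R=[1419/1024,355/256,89/64,45/32,23/16,3/2,2]  ⇒ 5675/4096
value_15 [BBRRBBRRRBRBRBB]  L=[0,1,5/4,11/8,177/128,709/512,2837/2048,5675/4096]  R=[1419/1024,355/256,89/64,45/32,23/16,3/2,2]  ⇒ 11351/8192

11351/8192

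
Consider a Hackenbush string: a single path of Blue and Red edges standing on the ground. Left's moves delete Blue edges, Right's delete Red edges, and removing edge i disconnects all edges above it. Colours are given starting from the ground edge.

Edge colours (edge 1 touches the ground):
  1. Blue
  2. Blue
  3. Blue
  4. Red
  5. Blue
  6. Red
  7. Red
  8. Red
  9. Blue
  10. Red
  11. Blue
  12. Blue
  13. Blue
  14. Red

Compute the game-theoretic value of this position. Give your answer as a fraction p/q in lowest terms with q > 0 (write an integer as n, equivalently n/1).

Recurse on prefixes of the 14-edge string Blue Blue Blue Red Blue Red Red Red Blue Red Blue Blue Blue Red:
value_1 [B]  L=[0]  R=[none]  -> 1
value_2 [BB]  L=[0 1]  R=[none]  -> 2
value_3 [BBB]  L=[0 1 2]  R=[none]  -> 3
value_4 [BBBR]  L=[0 1 2]  R=[3]  -> 5/2
value_5 [BBBRB]  L=[0 1 2 5/2]  R=[3]  -> 11/4
value_6 [BBBRBR]  L=[0 1 2 5/2]  R=[11/4 3]  -> 21/8
value_7 [BBBRBRR]  L=[0 1 2 5/2]  R=[21/8 11/4 3]  -> 41/16
value_8 [BBBRBRRR]  L=[0 1 2 5/2]  R=[41/16 21/8 11/4 3]  -> 81/32
value_9 [BBBRBRRRB]  L=[0 1 2 5/2 81/32]  R=[41/16 21/8 11/4 3]  -> 163/64
value_10 [BBBRBRRRBR]  L=[0 1 2 5/2 81/32]  R=[163/64 41/16 21/8 11/4 3]  -> 325/128
value_11 [BBBRBRRRBRB]  L=[0 1 2 5/2 81/32 325/128]  R=[163/64 41/16 21/8 11/4 3]  -> 651/256
value_12 [BBBRBRRRBRBB]  L=[0 1 2 5/2 81/32 325/128 651/256]  R=[163/64 41/16 21/8 11/4 3]  -> 1303/512
value_13 [BBBRBRRRBRBBB]  L=[0 1 2 5/2 81/32 325/128 651/256 1303/512]  R=[163/64 41/16 21/8 11/4 3]  -> 2607/1024
value_14 [BBBRBRRRBRBBBR]  L=[0 1 2 5/2 81/32 325/128 651/256 1303/512]  R=[2607/1024 163/64 41/16 21/8 11/4 3]  -> 5213/2048

5213/2048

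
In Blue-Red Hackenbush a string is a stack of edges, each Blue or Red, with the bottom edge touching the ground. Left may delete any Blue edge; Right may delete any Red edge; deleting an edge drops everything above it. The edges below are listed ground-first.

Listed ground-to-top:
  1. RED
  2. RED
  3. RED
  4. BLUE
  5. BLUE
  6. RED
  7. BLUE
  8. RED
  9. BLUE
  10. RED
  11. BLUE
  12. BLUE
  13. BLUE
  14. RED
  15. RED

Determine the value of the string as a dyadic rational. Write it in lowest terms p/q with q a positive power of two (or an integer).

Recurse on prefixes of the 15-edge string RED RED RED BLUE BLUE RED BLUE RED BLUE RED BLUE BLUE BLUE RED RED:
edge 1 of 15 (RED): { — | 0 } → -1
edge 2 of 15 (RED): { — | -1; 0 } → -2
edge 3 of 15 (RED): { — | -2; -1; 0 } → -3
edge 4 of 15 (BLUE): { -3 | -2; -1; 0 } → -5/2
edge 5 of 15 (BLUE): { -3; -5/2 | -2; -1; 0 } → -9/4
edge 6 of 15 (RED): { -3; -5/2 | -9/4; -2; -1; 0 } → -19/8
edge 7 of 15 (BLUE): { -3; -5/2; -19/8 | -9/4; -2; -1; 0 } → -37/16
edge 8 of 15 (RED): { -3; -5/2; -19/8 | -37/16; -9/4; -2; -1; 0 } → -75/32
edge 9 of 15 (BLUE): { -3; -5/2; -19/8; -75/32 | -37/16; -9/4; -2; -1; 0 } → -149/64
edge 10 of 15 (RED): { -3; -5/2; -19/8; -75/32 | -149/64; -37/16; -9/4; -2; -1; 0 } → -299/128
edge 11 of 15 (BLUE): { -3; -5/2; -19/8; -75/32; -299/128 | -149/64; -37/16; -9/4; -2; -1; 0 } → -597/256
edge 12 of 15 (BLUE): { -3; -5/2; -19/8; -75/32; -299/128; -597/256 | -149/64; -37/16; -9/4; -2; -1; 0 } → -1193/512
edge 13 of 15 (BLUE): { -3; -5/2; -19/8; -75/32; -299/128; -597/256; -1193/512 | -149/64; -37/16; -9/4; -2; -1; 0 } → -2385/1024
edge 14 of 15 (RED): { -3; -5/2; -19/8; -75/32; -299/128; -597/256; -1193/512 | -2385/1024; -149/64; -37/16; -9/4; -2; -1; 0 } → -4771/2048
edge 15 of 15 (RED): { -3; -5/2; -19/8; -75/32; -299/128; -597/256; -1193/512 | -4771/2048; -2385/1024; -149/64; -37/16; -9/4; -2; -1; 0 } → -9543/4096

-9543/4096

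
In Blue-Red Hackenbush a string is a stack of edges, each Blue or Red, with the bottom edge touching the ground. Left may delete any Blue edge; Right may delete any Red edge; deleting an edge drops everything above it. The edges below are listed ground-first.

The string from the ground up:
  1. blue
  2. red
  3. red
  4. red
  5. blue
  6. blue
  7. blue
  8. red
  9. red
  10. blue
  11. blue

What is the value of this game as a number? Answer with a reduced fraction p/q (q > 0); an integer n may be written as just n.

step 1: add blue to get b; options L={ 0 } R={ (no moves) } — 1
step 2: add red to get br; options L={ 0 } R={ 1 } — 1/2
step 3: add red to get brr; options L={ 0 } R={ 1/2 1 } — 1/4
step 4: add red to get brrr; options L={ 0 } R={ 1/4 1/2 1 } — 1/8
step 5: add blue to get brrrb; options L={ 0 1/8 } R={ 1/4 1/2 1 } — 3/16
step 6: add blue to get brrrbb; options L={ 0 1/8 3/16 } R={ 1/4 1/2 1 } — 7/32
step 7: add blue to get brrrbbb; options L={ 0 1/8 3/16 7/32 } R={ 1/4 1/2 1 } — 15/64
step 8: add red to get brrrbbbr; options L={ 0 1/8 3/16 7/32 } R={ 15/64 1/4 1/2 1 } — 29/128
step 9: add red to get brrrbbbrr; options L={ 0 1/8 3/16 7/32 } R={ 29/128 15/64 1/4 1/2 1 } — 57/256
step 10: add blue to get brrrbbbrrb; options L={ 0 1/8 3/16 7/32 57/256 } R={ 29/128 15/64 1/4 1/2 1 } — 115/512
step 11: add blue to get brrrbbbrrbb; options L={ 0 1/8 3/16 7/32 57/256 115/512 } R={ 29/128 15/64 1/4 1/2 1 } — 231/1024

231/1024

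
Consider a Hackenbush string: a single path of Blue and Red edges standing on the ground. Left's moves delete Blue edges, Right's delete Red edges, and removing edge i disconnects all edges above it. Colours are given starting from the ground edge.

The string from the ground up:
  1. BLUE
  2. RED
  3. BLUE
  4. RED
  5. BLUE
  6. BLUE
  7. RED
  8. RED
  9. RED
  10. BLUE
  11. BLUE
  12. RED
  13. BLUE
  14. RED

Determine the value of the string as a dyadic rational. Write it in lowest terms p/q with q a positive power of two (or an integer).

5685/8192

val(B) = { 0 | (no moves) } → 1
val(BR) = { 0 | 1 } → 1/2
val(BRB) = { 0; 1/2 | 1 } → 3/4
val(BRBR) = { 0; 1/2 | 3/4; 1 } → 5/8
val(BRBRB) = { 0; 1/2; 5/8 | 3/4; 1 } → 11/16
val(BRBRBB) = { 0; 1/2; 5/8; 11/16 | 3/4; 1 } → 23/32
val(BRBRBBR) = { 0; 1/2; 5/8; 11/16 | 23/32; 3/4; 1 } → 45/64
val(BRBRBBRR) = { 0; 1/2; 5/8; 11/16 | 45/64; 23/32; 3/4; 1 } → 89/128
val(BRBRBBRRR) = { 0; 1/2; 5/8; 11/16 | 89/128; 45/64; 23/32; 3/4; 1 } → 177/256
val(BRBRBBRRRB) = { 0; 1/2; 5/8; 11/16; 177/256 | 89/128; 45/64; 23/32; 3/4; 1 } → 355/512
val(BRBRBBRRRBB) = { 0; 1/2; 5/8; 11/16; 177/256; 355/512 | 89/128; 45/64; 23/32; 3/4; 1 } → 711/1024
val(BRBRBBRRRBBR) = { 0; 1/2; 5/8; 11/16; 177/256; 355/512 | 711/1024; 89/128; 45/64; 23/32; 3/4; 1 } → 1421/2048
val(BRBRBBRRRBBRB) = { 0; 1/2; 5/8; 11/16; 177/256; 355/512; 1421/2048 | 711/1024; 89/128; 45/64; 23/32; 3/4; 1 } → 2843/4096
val(BRBRBBRRRBBRBR) = { 0; 1/2; 5/8; 11/16; 177/256; 355/512; 1421/2048 | 2843/4096; 711/1024; 89/128; 45/64; 23/32; 3/4; 1 } → 5685/8192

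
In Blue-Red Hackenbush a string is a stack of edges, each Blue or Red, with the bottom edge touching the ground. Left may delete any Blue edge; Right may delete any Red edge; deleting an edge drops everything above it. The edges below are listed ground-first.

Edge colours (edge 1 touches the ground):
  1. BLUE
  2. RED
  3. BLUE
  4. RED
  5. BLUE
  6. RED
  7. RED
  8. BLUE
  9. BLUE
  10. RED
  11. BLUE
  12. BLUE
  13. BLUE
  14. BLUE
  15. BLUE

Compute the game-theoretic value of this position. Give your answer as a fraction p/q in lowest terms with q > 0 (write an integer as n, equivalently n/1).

10687/16384

Prefix values for BLUE RED BLUE RED BLUE RED RED BLUE BLUE RED BLUE BLUE BLUE BLUE BLUE via {L|R} + simplicity:
1 of 15 · B · max L 0 · min R +∞ => 1
2 of 15 · BR · max L 0 · min R 1 => 1/2
3 of 15 · BRB · max L 1/2 · min R 1 => 3/4
4 of 15 · BRBR · max L 1/2 · min R 3/4 => 5/8
5 of 15 · BRBRB · max L 5/8 · min R 3/4 => 11/16
6 of 15 · BRBRBR · max L 5/8 · min R 11/16 => 21/32
7 of 15 · BRBRBRR · max L 5/8 · min R 21/32 => 41/64
8 of 15 · BRBRBRRB · max L 41/64 · min R 21/32 => 83/128
9 of 15 · BRBRBRRBB · max L 83/128 · min R 21/32 => 167/256
10 of 15 · BRBRBRRBBR · max L 83/128 · min R 167/256 => 333/512
11 of 15 · BRBRBRRBBRB · max L 333/512 · min R 167/256 => 667/1024
12 of 15 · BRBRBRRBBRBB · max L 667/1024 · min R 167/256 => 1335/2048
13 of 15 · BRBRBRRBBRBBB · max L 1335/2048 · min R 167/256 => 2671/4096
14 of 15 · BRBRBRRBBRBBBB · max L 2671/4096 · min R 167/256 => 5343/8192
15 of 15 · BRBRBRRBBRBBBBB · max L 5343/8192 · min R 167/256 => 10687/16384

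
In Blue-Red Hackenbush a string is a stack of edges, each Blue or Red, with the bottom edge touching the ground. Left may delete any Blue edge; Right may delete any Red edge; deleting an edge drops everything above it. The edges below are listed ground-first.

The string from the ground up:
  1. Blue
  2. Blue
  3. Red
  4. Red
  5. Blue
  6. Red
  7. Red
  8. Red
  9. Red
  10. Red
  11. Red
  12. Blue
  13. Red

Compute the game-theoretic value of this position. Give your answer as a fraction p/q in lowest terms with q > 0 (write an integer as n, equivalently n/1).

2565/2048

Recurse on prefixes of the 13-edge string Blue Blue Red Red Blue Red Red Red Red Red Red Blue Red:
step 1: add Blue to get B; options L={ 0 } R={  } gives 1
step 2: add Blue to get BB; options L={ 0 1 } R={  } gives 2
step 3: add Red to get BBR; options L={ 0 1 } R={ 2 } gives 3/2
step 4: add Red to get BBRR; options L={ 0 1 } R={ 3/2 2 } gives 5/4
step 5: add Blue to get BBRRB; options L={ 0 1 5/4 } R={ 3/2 2 } gives 11/8
step 6: add Red to get BBRRBR; options L={ 0 1 5/4 } R={ 11/8 3/2 2 } gives 21/16
step 7: add Red to get BBRRBRR; options L={ 0 1 5/4 } R={ 21/16 11/8 3/2 2 } gives 41/32
step 8: add Red to get BBRRBRRR; options L={ 0 1 5/4 } R={ 41/32 21/16 11/8 3/2 2 } gives 81/64
step 9: add Red to get BBRRBRRRR; options L={ 0 1 5/4 } R={ 81/64 41/32 21/16 11/8 3/2 2 } gives 161/128
step 10: add Red to get BBRRBRRRRR; options L={ 0 1 5/4 } R={ 161/128 81/64 41/32 21/16 11/8 3/2 2 } gives 321/256
step 11: add Red to get BBRRBRRRRRR; options L={ 0 1 5/4 } R={ 321/256 161/128 81/64 41/32 21/16 11/8 3/2 2 } gives 641/512
step 12: add Blue to get BBRRBRRRRRRB; options L={ 0 1 5/4 641/512 } R={ 321/256 161/128 81/64 41/32 21/16 11/8 3/2 2 } gives 1283/1024
step 13: add Red to get BBRRBRRRRRRBR; options L={ 0 1 5/4 641/512 } R={ 1283/1024 321/256 161/128 81/64 41/32 21/16 11/8 3/2 2 } gives 2565/2048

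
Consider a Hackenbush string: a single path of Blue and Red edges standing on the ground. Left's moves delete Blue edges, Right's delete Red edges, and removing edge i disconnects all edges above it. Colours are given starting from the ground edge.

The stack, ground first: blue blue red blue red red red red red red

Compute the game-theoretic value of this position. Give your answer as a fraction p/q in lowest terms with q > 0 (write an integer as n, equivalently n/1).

385/256

b: Left { 0 }, Right { — } ⇒ simplest 1
bb: Left { 0; 1 }, Right { — } ⇒ simplest 2
bbr: Left { 0; 1 }, Right { 2 } ⇒ simplest 3/2
bbrb: Left { 0; 1; 3/2 }, Right { 2 } ⇒ simplest 7/4
bbrbr: Left { 0; 1; 3/2 }, Right { 7/4; 2 } ⇒ simplest 13/8
bbrbrr: Left { 0; 1; 3/2 }, Right { 13/8; 7/4; 2 } ⇒ simplest 25/16
bbrbrrr: Left { 0; 1; 3/2 }, Right { 25/16; 13/8; 7/4; 2 } ⇒ simplest 49/32
bbrbrrrr: Left { 0; 1; 3/2 }, Right { 49/32; 25/16; 13/8; 7/4; 2 } ⇒ simplest 97/64
bbrbrrrrr: Left { 0; 1; 3/2 }, Right { 97/64; 49/32; 25/16; 13/8; 7/4; 2 } ⇒ simplest 193/128
bbrbrrrrrr: Left { 0; 1; 3/2 }, Right { 193/128; 97/64; 49/32; 25/16; 13/8; 7/4; 2 } ⇒ simplest 385/256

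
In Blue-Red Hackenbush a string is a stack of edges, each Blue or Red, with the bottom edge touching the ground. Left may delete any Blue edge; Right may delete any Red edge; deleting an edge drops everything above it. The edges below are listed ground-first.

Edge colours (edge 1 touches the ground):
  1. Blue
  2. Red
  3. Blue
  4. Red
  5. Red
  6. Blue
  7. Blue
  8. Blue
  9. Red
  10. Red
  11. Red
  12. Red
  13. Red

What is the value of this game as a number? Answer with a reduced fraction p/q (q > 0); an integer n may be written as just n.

2497/4096

val_1 [B]  L=[0]  R=[·]  ⇒ 1
val_2 [BR]  L=[0]  R=[1]  ⇒ 1/2
val_3 [BRB]  L=[0; 1/2]  R=[1]  ⇒ 3/4
val_4 [BRBR]  L=[0; 1/2]  R=[3/4; 1]  ⇒ 5/8
val_5 [BRBRR]  L=[0; 1/2]  R=[5/8; 3/4; 1]  ⇒ 9/16
val_6 [BRBRRB]  L=[0; 1/2; 9/16]  R=[5/8; 3/4; 1]  ⇒ 19/32
val_7 [BRBRRBB]  L=[0; 1/2; 9/16; 19/32]  R=[5/8; 3/4; 1]  ⇒ 39/64
val_8 [BRBRRBBB]  L=[0; 1/2; 9/16; 19/32; 39/64]  R=[5/8; 3/4; 1]  ⇒ 79/128
val_9 [BRBRRBBBR]  L=[0; 1/2; 9/16; 19/32; 39/64]  R=[79/128; 5/8; 3/4; 1]  ⇒ 157/256
val_10 [BRBRRBBBRR]  L=[0; 1/2; 9/16; 19/32; 39/64]  R=[157/256; 79/128; 5/8; 3/4; 1]  ⇒ 313/512
val_11 [BRBRRBBBRRR]  L=[0; 1/2; 9/16; 19/32; 39/64]  R=[313/512; 157/256; 79/128; 5/8; 3/4; 1]  ⇒ 625/1024
val_12 [BRBRRBBBRRRR]  L=[0; 1/2; 9/16; 19/32; 39/64]  R=[625/1024; 313/512; 157/256; 79/128; 5/8; 3/4; 1]  ⇒ 1249/2048
val_13 [BRBRRBBBRRRRR]  L=[0; 1/2; 9/16; 19/32; 39/64]  R=[1249/2048; 625/1024; 313/512; 157/256; 79/128; 5/8; 3/4; 1]  ⇒ 2497/4096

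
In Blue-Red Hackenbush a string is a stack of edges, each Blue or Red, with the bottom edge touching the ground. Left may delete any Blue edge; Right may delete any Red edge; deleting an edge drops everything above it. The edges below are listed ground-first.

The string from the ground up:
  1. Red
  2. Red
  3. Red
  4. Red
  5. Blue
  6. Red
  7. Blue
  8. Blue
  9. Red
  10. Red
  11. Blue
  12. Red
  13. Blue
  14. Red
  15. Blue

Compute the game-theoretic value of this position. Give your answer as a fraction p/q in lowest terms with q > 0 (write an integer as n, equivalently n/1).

Build g(s[:k]) for k = 1..15, string s = Red Red Red Red Blue Red Blue Blue Red Red Blue Red Blue Red Blue.
R: Left { (no moves) }, Right { 0 } so simplest -1
RR: Left { (no moves) }, Right { -1; 0 } so simplest -2
RRR: Left { (no moves) }, Right { -2; -1; 0 } so simplest -3
RRRR: Left { (no moves) }, Right { -3; -2; -1; 0 } so simplest -4
RRRRB: Left { -4 }, Right { -3; -2; -1; 0 } so simplest -7/2
RRRRBR: Left { -4 }, Right { -7/2; -3; -2; -1; 0 } so simplest -15/4
RRRRBRB: Left { -4; -15/4 }, Right { -7/2; -3; -2; -1; 0 } so simplest -29/8
RRRRBRBB: Left { -4; -15/4; -29/8 }, Right { -7/2; -3; -2; -1; 0 } so simplest -57/16
RRRRBRBBR: Left { -4; -15/4; -29/8 }, Right { -57/16; -7/2; -3; -2; -1; 0 } so simplest -115/32
RRRRBRBBRR: Left { -4; -15/4; -29/8 }, Right { -115/32; -57/16; -7/2; -3; -2; -1; 0 } so simplest -231/64
RRRRBRBBRRB: Left { -4; -15/4; -29/8; -231/64 }, Right { -115/32; -57/16; -7/2; -3; -2; -1; 0 } so simplest -461/128
RRRRBRBBRRBR: Left { -4; -15/4; -29/8; -231/64 }, Right { -461/128; -115/32; -57/16; -7/2; -3; -2; -1; 0 } so simplest -923/256
RRRRBRBBRRBRB: Left { -4; -15/4; -29/8; -231/64; -923/256 }, Right { -461/128; -115/32; -57/16; -7/2; -3; -2; -1; 0 } so simplest -1845/512
RRRRBRBBRRBRBR: Left { -4; -15/4; -29/8; -231/64; -923/256 }, Right { -1845/512; -461/128; -115/32; -57/16; -7/2; -3; -2; -1; 0 } so simplest -3691/1024
RRRRBRBBRRBRBRB: Left { -4; -15/4; -29/8; -231/64; -923/256; -3691/1024 }, Right { -1845/512; -461/128; -115/32; -57/16; -7/2; -3; -2; -1; 0 } so simplest -7381/2048

-7381/2048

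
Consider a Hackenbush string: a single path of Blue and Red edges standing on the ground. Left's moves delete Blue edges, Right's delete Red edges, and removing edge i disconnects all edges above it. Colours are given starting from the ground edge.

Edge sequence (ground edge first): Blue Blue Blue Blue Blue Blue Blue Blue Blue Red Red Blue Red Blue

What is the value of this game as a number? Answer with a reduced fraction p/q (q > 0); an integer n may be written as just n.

G(B) = { 0 | none } — 1
G(BB) = { 0, 1 | none } — 2
G(BBB) = { 0, 1, 2 | none } — 3
G(BBBB) = { 0, 1, 2, 3 | none } — 4
G(BBBBB) = { 0, 1, 2, 3, 4 | none } — 5
G(BBBBBB) = { 0, 1, 2, 3, 4, 5 | none } — 6
G(BBBBBBB) = { 0, 1, 2, 3, 4, 5, 6 | none } — 7
G(BBBBBBBB) = { 0, 1, 2, 3, 4, 5, 6, 7 | none } — 8
G(BBBBBBBBB) = { 0, 1, 2, 3, 4, 5, 6, 7, 8 | none } — 9
G(BBBBBBBBBR) = { 0, 1, 2, 3, 4, 5, 6, 7, 8 | 9 } — 17/2
G(BBBBBBBBBRR) = { 0, 1, 2, 3, 4, 5, 6, 7, 8 | 17/2, 9 } — 33/4
G(BBBBBBBBBRRB) = { 0, 1, 2, 3, 4, 5, 6, 7, 8, 33/4 | 17/2, 9 } — 67/8
G(BBBBBBBBBRRBR) = { 0, 1, 2, 3, 4, 5, 6, 7, 8, 33/4 | 67/8, 17/2, 9 } — 133/16
G(BBBBBBBBBRRBRB) = { 0, 1, 2, 3, 4, 5, 6, 7, 8, 33/4, 133/16 | 67/8, 17/2, 9 } — 267/32

267/32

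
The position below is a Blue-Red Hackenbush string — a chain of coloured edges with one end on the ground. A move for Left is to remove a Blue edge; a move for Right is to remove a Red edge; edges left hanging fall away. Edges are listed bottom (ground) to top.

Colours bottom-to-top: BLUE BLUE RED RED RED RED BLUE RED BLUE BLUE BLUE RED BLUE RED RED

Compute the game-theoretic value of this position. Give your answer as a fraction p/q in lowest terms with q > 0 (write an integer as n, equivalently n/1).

v(B) = { 0 |  } gives 1
v(BB) = { 0; 1 |  } gives 2
v(BBR) = { 0; 1 | 2 } gives 3/2
v(BBRR) = { 0; 1 | 3/2; 2 } gives 5/4
v(BBRRR) = { 0; 1 | 5/4; 3/2; 2 } gives 9/8
v(BBRRRR) = { 0; 1 | 9/8; 5/4; 3/2; 2 } gives 17/16
v(BBRRRRB) = { 0; 1; 17/16 | 9/8; 5/4; 3/2; 2 } gives 35/32
v(BBRRRRBR) = { 0; 1; 17/16 | 35/32; 9/8; 5/4; 3/2; 2 } gives 69/64
v(BBRRRRBRB) = { 0; 1; 17/16; 69/64 | 35/32; 9/8; 5/4; 3/2; 2 } gives 139/128
v(BBRRRRBRBB) = { 0; 1; 17/16; 69/64; 139/128 | 35/32; 9/8; 5/4; 3/2; 2 } gives 279/256
v(BBRRRRBRBBB) = { 0; 1; 17/16; 69/64; 139/128; 279/256 | 35/32; 9/8; 5/4; 3/2; 2 } gives 559/512
v(BBRRRRBRBBBR) = { 0; 1; 17/16; 69/64; 139/128; 279/256 | 559/512; 35/32; 9/8; 5/4; 3/2; 2 } gives 1117/1024
v(BBRRRRBRBBBRB) = { 0; 1; 17/16; 69/64; 139/128; 279/256; 1117/1024 | 559/512; 35/32; 9/8; 5/4; 3/2; 2 } gives 2235/2048
v(BBRRRRBRBBBRBR) = { 0; 1; 17/16; 69/64; 139/128; 279/256; 1117/1024 | 2235/2048; 559/512; 35/32; 9/8; 5/4; 3/2; 2 } gives 4469/4096
v(BBRRRRBRBBBRBRR) = { 0; 1; 17/16; 69/64; 139/128; 279/256; 1117/1024 | 4469/4096; 2235/2048; 559/512; 35/32; 9/8; 5/4; 3/2; 2 } gives 8937/8192

8937/8192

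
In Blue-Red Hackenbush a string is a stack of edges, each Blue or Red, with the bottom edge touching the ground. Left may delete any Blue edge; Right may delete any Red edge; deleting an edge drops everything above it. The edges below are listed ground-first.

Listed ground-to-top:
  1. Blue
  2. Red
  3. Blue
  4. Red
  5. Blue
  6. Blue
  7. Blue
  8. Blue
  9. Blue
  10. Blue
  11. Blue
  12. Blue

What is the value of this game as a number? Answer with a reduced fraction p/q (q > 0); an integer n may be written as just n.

1535/2048

step 1: add Blue to get B; options L={ 0 } R={  } — 1
step 2: add Red to get BR; options L={ 0 } R={ 1 } — 1/2
step 3: add Blue to get BRB; options L={ 0,1/2 } R={ 1 } — 3/4
step 4: add Red to get BRBR; options L={ 0,1/2 } R={ 3/4,1 } — 5/8
step 5: add Blue to get BRBRB; options L={ 0,1/2,5/8 } R={ 3/4,1 } — 11/16
step 6: add Blue to get BRBRBB; options L={ 0,1/2,5/8,11/16 } R={ 3/4,1 } — 23/32
step 7: add Blue to get BRBRBBB; options L={ 0,1/2,5/8,11/16,23/32 } R={ 3/4,1 } — 47/64
step 8: add Blue to get BRBRBBBB; options L={ 0,1/2,5/8,11/16,23/32,47/64 } R={ 3/4,1 } — 95/128
step 9: add Blue to get BRBRBBBBB; options L={ 0,1/2,5/8,11/16,23/32,47/64,95/128 } R={ 3/4,1 } — 191/256
step 10: add Blue to get BRBRBBBBBB; options L={ 0,1/2,5/8,11/16,23/32,47/64,95/128,191/256 } R={ 3/4,1 } — 383/512
step 11: add Blue to get BRBRBBBBBBB; options L={ 0,1/2,5/8,11/16,23/32,47/64,95/128,191/256,383/512 } R={ 3/4,1 } — 767/1024
step 12: add Blue to get BRBRBBBBBBBB; options L={ 0,1/2,5/8,11/16,23/32,47/64,95/128,191/256,383/512,767/1024 } R={ 3/4,1 } — 1535/2048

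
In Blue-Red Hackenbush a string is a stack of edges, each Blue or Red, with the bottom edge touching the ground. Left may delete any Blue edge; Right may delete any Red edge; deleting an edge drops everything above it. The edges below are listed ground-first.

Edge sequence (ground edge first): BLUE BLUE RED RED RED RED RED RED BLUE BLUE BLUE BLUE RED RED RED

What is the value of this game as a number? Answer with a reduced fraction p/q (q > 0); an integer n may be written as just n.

Build g(s[:k]) for k = 1..15, string s = BLUE BLUE RED RED RED RED RED RED BLUE BLUE BLUE BLUE RED RED RED.
B: Left { 0 }, Right { none } = simplest 1
BB: Left { 0 1 }, Right { none } = simplest 2
BBR: Left { 0 1 }, Right { 2 } = simplest 3/2
BBRR: Left { 0 1 }, Right { 3/2 2 } = simplest 5/4
BBRRR: Left { 0 1 }, Right { 5/4 3/2 2 } = simplest 9/8
BBRRRR: Left { 0 1 }, Right { 9/8 5/4 3/2 2 } = simplest 17/16
BBRRRRR: Left { 0 1 }, Right { 17/16 9/8 5/4 3/2 2 } = simplest 33/32
BBRRRRRR: Left { 0 1 }, Right { 33/32 17/16 9/8 5/4 3/2 2 } = simplest 65/64
BBRRRRRRB: Left { 0 1 65/64 }, Right { 33/32 17/16 9/8 5/4 3/2 2 } = simplest 131/128
BBRRRRRRBB: Left { 0 1 65/64 131/128 }, Right { 33/32 17/16 9/8 5/4 3/2 2 } = simplest 263/256
BBRRRRRRBBB: Left { 0 1 65/64 131/128 263/256 }, Right { 33/32 17/16 9/8 5/4 3/2 2 } = simplest 527/512
BBRRRRRRBBBB: Left { 0 1 65/64 131/128 263/256 527/512 }, Right { 33/32 17/16 9/8 5/4 3/2 2 } = simplest 1055/1024
BBRRRRRRBBBBR: Left { 0 1 65/64 131/128 263/256 527/512 }, Right { 1055/1024 33/32 17/16 9/8 5/4 3/2 2 } = simplest 2109/2048
BBRRRRRRBBBBRR: Left { 0 1 65/64 131/128 263/256 527/512 }, Right { 2109/2048 1055/1024 33/32 17/16 9/8 5/4 3/2 2 } = simplest 4217/4096
BBRRRRRRBBBBRRR: Left { 0 1 65/64 131/128 263/256 527/512 }, Right { 4217/4096 2109/2048 1055/1024 33/32 17/16 9/8 5/4 3/2 2 } = simplest 8433/8192

8433/8192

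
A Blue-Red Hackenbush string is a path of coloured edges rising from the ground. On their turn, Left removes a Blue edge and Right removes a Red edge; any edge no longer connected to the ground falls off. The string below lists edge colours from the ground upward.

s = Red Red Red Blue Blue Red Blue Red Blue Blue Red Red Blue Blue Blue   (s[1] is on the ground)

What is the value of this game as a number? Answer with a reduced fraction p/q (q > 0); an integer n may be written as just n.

-9521/4096

Prefix values for Red Red Red Blue Blue Red Blue Red Blue Blue Red Red Blue Blue Blue via {L|R} + simplicity:
edge 1 of 15 (Red): { — | 0 } => -1
edge 2 of 15 (Red): { — | -1; 0 } => -2
edge 3 of 15 (Red): { — | -2; -1; 0 } => -3
edge 4 of 15 (Blue): { -3 | -2; -1; 0 } => -5/2
edge 5 of 15 (Blue): { -3; -5/2 | -2; -1; 0 } => -9/4
edge 6 of 15 (Red): { -3; -5/2 | -9/4; -2; -1; 0 } => -19/8
edge 7 of 15 (Blue): { -3; -5/2; -19/8 | -9/4; -2; -1; 0 } => -37/16
edge 8 of 15 (Red): { -3; -5/2; -19/8 | -37/16; -9/4; -2; -1; 0 } => -75/32
edge 9 of 15 (Blue): { -3; -5/2; -19/8; -75/32 | -37/16; -9/4; -2; -1; 0 } => -149/64
edge 10 of 15 (Blue): { -3; -5/2; -19/8; -75/32; -149/64 | -37/16; -9/4; -2; -1; 0 } => -297/128
edge 11 of 15 (Red): { -3; -5/2; -19/8; -75/32; -149/64 | -297/128; -37/16; -9/4; -2; -1; 0 } => -595/256
edge 12 of 15 (Red): { -3; -5/2; -19/8; -75/32; -149/64 | -595/256; -297/128; -37/16; -9/4; -2; -1; 0 } => -1191/512
edge 13 of 15 (Blue): { -3; -5/2; -19/8; -75/32; -149/64; -1191/512 | -595/256; -297/128; -37/16; -9/4; -2; -1; 0 } => -2381/1024
edge 14 of 15 (Blue): { -3; -5/2; -19/8; -75/32; -149/64; -1191/512; -2381/1024 | -595/256; -297/128; -37/16; -9/4; -2; -1; 0 } => -4761/2048
edge 15 of 15 (Blue): { -3; -5/2; -19/8; -75/32; -149/64; -1191/512; -2381/1024; -4761/2048 | -595/256; -297/128; -37/16; -9/4; -2; -1; 0 } => -9521/4096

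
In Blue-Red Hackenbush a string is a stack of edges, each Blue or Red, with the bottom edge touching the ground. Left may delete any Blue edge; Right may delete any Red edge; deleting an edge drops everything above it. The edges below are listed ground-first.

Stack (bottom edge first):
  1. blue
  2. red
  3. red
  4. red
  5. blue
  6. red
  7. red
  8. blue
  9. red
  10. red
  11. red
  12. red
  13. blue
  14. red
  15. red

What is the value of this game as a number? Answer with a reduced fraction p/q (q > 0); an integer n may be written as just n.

2313/16384

Build G(s[:k]) for k = 1..15, string s = blue red red red blue red red blue red red red red blue red red.
step 1: add blue to get b; options L={ 0 } R={ (no moves) } ⇒ 1
step 2: add red to get br; options L={ 0 } R={ 1 } ⇒ 1/2
step 3: add red to get brr; options L={ 0 } R={ 1/2, 1 } ⇒ 1/4
step 4: add red to get brrr; options L={ 0 } R={ 1/4, 1/2, 1 } ⇒ 1/8
step 5: add blue to get brrrb; options L={ 0, 1/8 } R={ 1/4, 1/2, 1 } ⇒ 3/16
step 6: add red to get brrrbr; options L={ 0, 1/8 } R={ 3/16, 1/4, 1/2, 1 } ⇒ 5/32
step 7: add red to get brrrbrr; options L={ 0, 1/8 } R={ 5/32, 3/16, 1/4, 1/2, 1 } ⇒ 9/64
step 8: add blue to get brrrbrrb; options L={ 0, 1/8, 9/64 } R={ 5/32, 3/16, 1/4, 1/2, 1 } ⇒ 19/128
step 9: add red to get brrrbrrbr; options L={ 0, 1/8, 9/64 } R={ 19/128, 5/32, 3/16, 1/4, 1/2, 1 } ⇒ 37/256
step 10: add red to get brrrbrrbrr; options L={ 0, 1/8, 9/64 } R={ 37/256, 19/128, 5/32, 3/16, 1/4, 1/2, 1 } ⇒ 73/512
step 11: add red to get brrrbrrbrrr; options L={ 0, 1/8, 9/64 } R={ 73/512, 37/256, 19/128, 5/32, 3/16, 1/4, 1/2, 1 } ⇒ 145/1024
step 12: add red to get brrrbrrbrrrr; options L={ 0, 1/8, 9/64 } R={ 145/1024, 73/512, 37/256, 19/128, 5/32, 3/16, 1/4, 1/2, 1 } ⇒ 289/2048
step 13: add blue to get brrrbrrbrrrrb; options L={ 0, 1/8, 9/64, 289/2048 } R={ 145/1024, 73/512, 37/256, 19/128, 5/32, 3/16, 1/4, 1/2, 1 } ⇒ 579/4096
step 14: add red to get brrrbrrbrrrrbr; options L={ 0, 1/8, 9/64, 289/2048 } R={ 579/4096, 145/1024, 73/512, 37/256, 19/128, 5/32, 3/16, 1/4, 1/2, 1 } ⇒ 1157/8192
step 15: add red to get brrrbrrbrrrrbrr; options L={ 0, 1/8, 9/64, 289/2048 } R={ 1157/8192, 579/4096, 145/1024, 73/512, 37/256, 19/128, 5/32, 3/16, 1/4, 1/2, 1 } ⇒ 2313/16384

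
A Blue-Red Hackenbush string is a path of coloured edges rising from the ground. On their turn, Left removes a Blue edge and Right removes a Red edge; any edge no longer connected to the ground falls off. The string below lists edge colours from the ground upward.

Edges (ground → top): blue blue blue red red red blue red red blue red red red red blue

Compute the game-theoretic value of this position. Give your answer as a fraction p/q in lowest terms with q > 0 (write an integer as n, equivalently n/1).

Build value(s[:k]) for k = 1..15, string s = blue blue blue red red red blue red red blue red red red red blue.
value_1 [b]  L=[0]  R=[∅]  so 1
value_2 [bb]  L=[0, 1]  R=[∅]  so 2
value_3 [bbb]  L=[0, 1, 2]  R=[∅]  so 3
value_4 [bbbr]  L=[0, 1, 2]  R=[3]  so 5/2
value_5 [bbbrr]  L=[0, 1, 2]  R=[5/2, 3]  so 9/4
value_6 [bbbrrr]  L=[0, 1, 2]  R=[9/4, 5/2, 3]  so 17/8
value_7 [bbbrrrb]  L=[0, 1, 2, 17/8]  R=[9/4, 5/2, 3]  so 35/16
value_8 [bbbrrrbr]  L=[0, 1, 2, 17/8]  R=[35/16, 9/4, 5/2, 3]  so 69/32
value_9 [bbbrrrbrr]  L=[0, 1, 2, 17/8]  R=[69/32, 35/16, 9/4, 5/2, 3]  so 137/64
value_10 [bbbrrrbrrb]  L=[0, 1, 2, 17/8, 137/64]  R=[69/32, 35/16, 9/4, 5/2, 3]  so 275/128
value_11 [bbbrrrbrrbr]  L=[0, 1, 2, 17/8, 137/64]  R=[275/128, 69/32, 35/16, 9/4, 5/2, 3]  so 549/256
value_12 [bbbrrrbrrbrr]  L=[0, 1, 2, 17/8, 137/64]  R=[549/256, 275/128, 69/32, 35/16, 9/4, 5/2, 3]  so 1097/512
value_13 [bbbrrrbrrbrrr]  L=[0, 1, 2, 17/8, 137/64]  R=[1097/512, 549/256, 275/128, 69/32, 35/16, 9/4, 5/2, 3]  so 2193/1024
value_14 [bbbrrrbrrbrrrr]  L=[0, 1, 2, 17/8, 137/64]  R=[2193/1024, 1097/512, 549/256, 275/128, 69/32, 35/16, 9/4, 5/2, 3]  so 4385/2048
value_15 [bbbrrrbrrbrrrrb]  L=[0, 1, 2, 17/8, 137/64, 4385/2048]  R=[2193/1024, 1097/512, 549/256, 275/128, 69/32, 35/16, 9/4, 5/2, 3]  so 8771/4096

8771/4096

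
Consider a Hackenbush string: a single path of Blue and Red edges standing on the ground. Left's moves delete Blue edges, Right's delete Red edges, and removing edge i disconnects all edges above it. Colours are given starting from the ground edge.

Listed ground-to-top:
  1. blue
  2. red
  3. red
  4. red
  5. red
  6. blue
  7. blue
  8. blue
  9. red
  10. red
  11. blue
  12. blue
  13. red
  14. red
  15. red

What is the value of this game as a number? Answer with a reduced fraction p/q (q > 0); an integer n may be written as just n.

1 of 15 · b · max L 0 · min R +∞ — 1
2 of 15 · br · max L 0 · min R 1 — 1/2
3 of 15 · brr · max L 0 · min R 1/2 — 1/4
4 of 15 · brrr · max L 0 · min R 1/4 — 1/8
5 of 15 · brrrr · max L 0 · min R 1/8 — 1/16
6 of 15 · brrrrb · max L 1/16 · min R 1/8 — 3/32
7 of 15 · brrrrbb · max L 3/32 · min R 1/8 — 7/64
8 of 15 · brrrrbbb · max L 7/64 · min R 1/8 — 15/128
9 of 15 · brrrrbbbr · max L 7/64 · min R 15/128 — 29/256
10 of 15 · brrrrbbbrr · max L 7/64 · min R 29/256 — 57/512
11 of 15 · brrrrbbbrrb · max L 57/512 · min R 29/256 — 115/1024
12 of 15 · brrrrbbbrrbb · max L 115/1024 · min R 29/256 — 231/2048
13 of 15 · brrrrbbbrrbbr · max L 115/1024 · min R 231/2048 — 461/4096
14 of 15 · brrrrbbbrrbbrr · max L 115/1024 · min R 461/4096 — 921/8192
15 of 15 · brrrrbbbrrbbrrr · max L 115/1024 · min R 921/8192 — 1841/16384

1841/16384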